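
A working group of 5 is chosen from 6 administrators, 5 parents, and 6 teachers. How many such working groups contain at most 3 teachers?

Split by how many teachers are chosen (0 through 3).
Sum: C(6,0)·C(11,5) + C(6,1)·C(11,4) + C(6,2)·C(11,3) + C(6,3)·C(11,2) = 462 + 1980 + 2475 + 1100 = 6017.

6017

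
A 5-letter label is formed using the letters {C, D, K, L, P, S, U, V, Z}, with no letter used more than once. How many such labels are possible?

With no repetition, fill the 5 letters in order: 9 choices, then 8, down to 5.
9 × 8 × 7 × 6 × 5 = 15120.

15120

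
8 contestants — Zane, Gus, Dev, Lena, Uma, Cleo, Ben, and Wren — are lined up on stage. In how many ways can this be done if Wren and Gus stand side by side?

Glue Wren and Gus into one block (2 internal orders), leaving 7 units to arrange in a row.
That gives 2 × 7! = 2 × 5040 = 10080.

10080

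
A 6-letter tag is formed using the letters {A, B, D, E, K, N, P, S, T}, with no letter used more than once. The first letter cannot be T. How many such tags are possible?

53760

The first letter has 9−1 = 8 choices (anything except T).
The remaining 5 letters are filled from the other 8 symbols without repetition: 8 × 7 × 6 × 5 × 4 = 6720.
Total: 8 × 6720 = 53760.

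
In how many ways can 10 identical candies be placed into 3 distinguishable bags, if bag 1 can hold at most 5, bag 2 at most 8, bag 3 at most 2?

Without the upper bounds there are C(12,2) = 66 ways to split 10 among 3 bags.
Subtract solutions that violate a single cap (substitute x_i' = x_i − (cap_i+1)): x_1 ≥ 6 gives C(6,2) = 15; x_2 ≥ 9 gives C(3,2) = 3; x_3 ≥ 3 gives C(9,2) = 36. Together 54.
Add back pairs where two caps are both exceeded: 0 + 3 + 0 = 3.
By inclusion–exclusion the count is 66 − 54 + 3 = 15.

15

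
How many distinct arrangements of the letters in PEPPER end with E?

Fix E in the last position and arrange the remaining 5 letters.
Those 5 letters have P appearing 3 times, giving (5)!/(3!) = 20.

20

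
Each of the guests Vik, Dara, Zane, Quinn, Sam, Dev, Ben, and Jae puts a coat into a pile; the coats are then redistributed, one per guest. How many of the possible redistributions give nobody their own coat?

Let Aᵢ be the assignments in which guest i gets their own coat. We want the size of the complement of A₁∪…∪A_8.
By inclusion–exclusion this is Σ_{j=0}^{8} (−1)^j C(8,j)·(8−j)!.
Computing: 40320 − 40320 + 20160 − 6720 + 1680 − 336 + 56 − 8 + 1 = 14833.

14833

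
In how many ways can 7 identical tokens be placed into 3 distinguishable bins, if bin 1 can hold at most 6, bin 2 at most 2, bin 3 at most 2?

8

Ignoring the caps, the number of non-negative solutions to x_1+…+x_3 = 7 is C(9,2) = 36.
Subtract solutions that violate a single cap (substitute x_i' = x_i − (cap_i+1)): x_1 ≥ 7 gives C(2,2) = 1; x_2 ≥ 3 gives C(6,2) = 15; x_3 ≥ 3 gives C(6,2) = 15. Together 31.
Add back pairs where two caps are both exceeded: 0 + 0 + 3 = 3.
By inclusion–exclusion the count is 36 − 31 + 3 = 8.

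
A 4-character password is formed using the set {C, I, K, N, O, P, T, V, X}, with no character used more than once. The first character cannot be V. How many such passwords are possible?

The first character has 9−1 = 8 choices (anything except V).
The remaining 3 characters are filled from the other 8 symbols without repetition: 8 × 7 × 6 = 336.
Total: 8 × 336 = 2688.

2688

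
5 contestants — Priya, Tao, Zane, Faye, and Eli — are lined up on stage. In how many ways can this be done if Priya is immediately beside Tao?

Place the 3 others and the Priya-Tao pair as 4 objects in a line; the pair has 2 internal arrangements.
So the count is 2·(4)! = 48.

48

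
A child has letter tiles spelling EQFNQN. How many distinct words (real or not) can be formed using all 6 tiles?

180

Letter multiplicities in EQFNQN: E×1, F×1, N×2, Q×2.
So there are 6! / (2!·2!) = 180 distinguishable arrangements.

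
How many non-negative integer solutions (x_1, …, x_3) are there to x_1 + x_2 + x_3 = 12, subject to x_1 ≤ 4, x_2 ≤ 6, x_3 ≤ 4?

Ignoring the caps, the number of non-negative solutions to x_1+…+x_3 = 12 is C(14,2) = 91.
Subtract solutions that violate a single cap (substitute x_i' = x_i − (cap_i+1)): x_1 ≥ 5 gives C(9,2) = 36; x_2 ≥ 7 gives C(7,2) = 21; x_3 ≥ 5 gives C(9,2) = 36. Together 93.
Add back pairs where two caps are both exceeded: 1 + 6 + 1 = 8.
By inclusion–exclusion the count is 91 − 93 + 8 = 6.

6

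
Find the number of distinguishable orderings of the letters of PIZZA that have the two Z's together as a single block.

24

Treat the 2 copies of Z as a single block. The multiset to arrange is then {ZZ, A, I, P}, 4 items in all.
All 4 items are distinct, so there are (4)! = 24 arrangements.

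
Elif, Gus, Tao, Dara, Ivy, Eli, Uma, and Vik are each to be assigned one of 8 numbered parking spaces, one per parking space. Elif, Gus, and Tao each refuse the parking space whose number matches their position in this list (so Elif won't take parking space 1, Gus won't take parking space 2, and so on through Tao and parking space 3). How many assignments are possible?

27240

Let Aᵢ (for i ∈ {1, 2, 3}) be the placements that put person i in their forbidden parking space. Any j of these fix j positions, leaving (8−j)! ways to fill the rest, and there are C(3,j) ways to pick which j.
By inclusion–exclusion, the number of valid placements is Σ_{j=0}^{3} (−1)^j C(3,j)·(8−j)!.
Computing: 40320 − 15120 + 2160 − 120 = 27240.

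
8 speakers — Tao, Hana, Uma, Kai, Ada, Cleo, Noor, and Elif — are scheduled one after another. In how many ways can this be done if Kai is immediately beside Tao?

10080

Treat {Kai, Tao} as a single unit. There are 7 units to order, and the pair itself can be ordered 2 ways.
That gives 2 × 7! = 2 × 5040 = 10080.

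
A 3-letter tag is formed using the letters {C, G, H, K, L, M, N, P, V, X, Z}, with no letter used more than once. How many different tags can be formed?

Choose and order 3 of the 11 symbols: the first letter has 11 options, the next 10, then 9.
That product is 11 × 10 × 9 = 990.

990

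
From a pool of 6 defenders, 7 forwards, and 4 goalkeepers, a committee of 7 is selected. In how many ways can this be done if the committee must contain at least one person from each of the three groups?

17283

Total 7-person selections from all 17: C(17,7) = 19448.
Selections missing a whole group: no defenders → C(11,7) = 330; no forwards → C(10,7) = 120; no goalkeepers → C(13,7) = 1716.
Add back selections omitting two groups (i.e. drawn from a single group): C(6,7) + C(7,7) + C(4,7) = 1.
By inclusion–exclusion: 19448 − 2166 + 1 = 17283.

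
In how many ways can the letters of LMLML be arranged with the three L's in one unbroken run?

Treat the 3 copies of L as a single block. The multiset to arrange is then {LLL, M, M}, 3 items in all.
That gives (3)!/(2!) = 3 arrangements.

3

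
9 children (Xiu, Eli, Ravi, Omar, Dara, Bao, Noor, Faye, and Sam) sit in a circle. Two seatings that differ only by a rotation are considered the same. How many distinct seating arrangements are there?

Around a circle, 9 distinct people have 9!/9 = (8)! = 40320 rotationally distinct seatings.

40320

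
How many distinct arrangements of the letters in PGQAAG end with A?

Fix A in the last position and arrange the remaining 5 letters.
Those 5 letters have G appearing twice, giving (5)!/(2!) = 60.

60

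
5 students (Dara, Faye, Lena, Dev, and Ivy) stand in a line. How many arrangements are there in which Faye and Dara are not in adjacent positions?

Of the 5! = 120 arrangements, those with Faye and Dara adjacent number 2 × 4! = 48 (treat the pair as a block with 2 internal orders).
So 120 − 48 = 72 arrangements keep them apart.

72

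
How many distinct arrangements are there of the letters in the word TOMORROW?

3360

TOMORROW has 8 letters with O appearing 3 times and R appearing twice.
Dividing 8! = 40320 by 3!·2! = 12 for the repeated letters gives 3360.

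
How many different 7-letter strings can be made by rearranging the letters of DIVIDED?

420

DIVIDED has 7 letters with D appearing 3 times and I appearing twice.
Dividing 7! = 5040 by 3!·2! = 12 for the repeated letters gives 420.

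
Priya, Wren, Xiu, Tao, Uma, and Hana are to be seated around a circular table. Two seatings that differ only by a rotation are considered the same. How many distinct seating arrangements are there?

120

Fix one person's seat to break rotational symmetry; the remaining 5 people can be arranged in (5)! = 120 ways.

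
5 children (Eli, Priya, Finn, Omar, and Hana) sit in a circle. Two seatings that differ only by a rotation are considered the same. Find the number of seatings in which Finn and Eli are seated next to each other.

Glue Finn and Eli into a block (2 internal orders). Seating 4 units around a circle gives (3)! arrangements.
So 2 × (3)! = 2 × 6 = 12.

12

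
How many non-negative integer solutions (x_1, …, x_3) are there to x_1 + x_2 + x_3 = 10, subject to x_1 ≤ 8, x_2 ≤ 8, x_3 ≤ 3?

32

Without the upper bounds there are C(12,2) = 66 ways to split 10 among 3 variables.
Subtract solutions that violate a single cap (substitute x_i' = x_i − (cap_i+1)): x_1 ≥ 9 gives C(3,2) = 3; x_2 ≥ 9 gives C(3,2) = 3; x_3 ≥ 4 gives C(8,2) = 28. Together 34.
No two caps can be exceeded simultaneously, so the pair terms are all 0.
By inclusion–exclusion the count is 66 − 34 + 0 = 32.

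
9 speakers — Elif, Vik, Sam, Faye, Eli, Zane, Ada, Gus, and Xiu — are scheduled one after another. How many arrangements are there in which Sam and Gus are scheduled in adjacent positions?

80640

Glue Sam and Gus into one block (2 internal orders), leaving 8 units to arrange in a row.
So the count is 2·(8)! = 80640.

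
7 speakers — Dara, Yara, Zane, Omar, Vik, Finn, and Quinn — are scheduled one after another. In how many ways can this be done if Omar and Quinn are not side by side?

Of the 7! = 5040 arrangements, those with Omar and Quinn adjacent number 2 × 6! = 1440 (treat the pair as a block with 2 internal orders).
So 5040 − 1440 = 3600 arrangements keep them apart.

3600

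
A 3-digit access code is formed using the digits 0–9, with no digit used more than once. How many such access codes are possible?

Choose and order 3 of the 10 symbols: the first digit has 10 options, the next 9, then 8.
That product is 10 × 9 × 8 = 720.

720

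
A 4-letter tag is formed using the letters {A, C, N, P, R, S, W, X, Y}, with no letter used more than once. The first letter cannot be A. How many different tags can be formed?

The first letter has 9−1 = 8 choices (anything except A).
The remaining 3 letters are filled from the other 8 symbols without repetition: 8 × 7 × 6 = 336.
Total: 8 × 336 = 2688.

2688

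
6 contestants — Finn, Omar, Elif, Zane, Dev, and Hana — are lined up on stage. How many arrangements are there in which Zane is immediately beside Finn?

Glue Zane and Finn into one block (2 internal orders), leaving 5 units to arrange in a row.
So the count is 2·(5)! = 240.

240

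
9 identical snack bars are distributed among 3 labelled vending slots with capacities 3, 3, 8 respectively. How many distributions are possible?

Ignoring the caps, the number of non-negative solutions to x_1+…+x_3 = 9 is C(11,2) = 55.
Subtract solutions that violate a single cap (substitute x_i' = x_i − (cap_i+1)): x_1 ≥ 4 gives C(7,2) = 21; x_2 ≥ 4 gives C(7,2) = 21; x_3 ≥ 9 gives C(2,2) = 1. Together 43.
Add back pairs where two caps are both exceeded: 3 + 0 + 0 = 3.
By inclusion–exclusion the count is 55 − 43 + 3 = 15.

15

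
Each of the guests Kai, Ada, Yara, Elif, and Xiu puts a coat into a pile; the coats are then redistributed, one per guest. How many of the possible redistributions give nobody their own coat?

44

This is the derangement count D_5: permutations of 5 items with no fixed point.
By inclusion–exclusion this is Σ_{j=0}^{5} (−1)^j C(5,j)·(5−j)!.
Computing: 120 − 120 + 60 − 20 + 5 − 1 = 44.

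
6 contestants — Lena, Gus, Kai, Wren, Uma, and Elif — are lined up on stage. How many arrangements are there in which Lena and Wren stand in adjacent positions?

240

Place the 4 others and the Lena-Wren pair as 5 objects in a line; the pair has 2 internal arrangements.
That gives 2 × 5! = 2 × 120 = 240.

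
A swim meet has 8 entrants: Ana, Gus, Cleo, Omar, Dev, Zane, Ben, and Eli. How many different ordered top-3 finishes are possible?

This is an ordered selection of 3 from 8: P(8,3).
That gives 8 × 7 × 6 = 336.

336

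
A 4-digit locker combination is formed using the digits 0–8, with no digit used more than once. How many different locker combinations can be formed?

3024

Choose and order 4 of the 9 symbols: the first digit has 9 options, the next 8, then 7, 6.
That product is 9 × 8 × 7 × 6 = 3024.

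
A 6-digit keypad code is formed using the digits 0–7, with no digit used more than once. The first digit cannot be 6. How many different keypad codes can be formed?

17640

The first digit has 8−1 = 7 choices (anything except 6).
The remaining 5 digits are filled from the other 7 symbols without repetition: 7 × 6 × 5 × 4 × 3 = 2520.
Total: 7 × 2520 = 17640.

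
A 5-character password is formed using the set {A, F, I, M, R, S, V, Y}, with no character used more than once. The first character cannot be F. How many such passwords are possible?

5880

The first character has 8−1 = 7 choices (anything except F).
The remaining 4 characters are filled from the other 7 symbols without repetition: 7 × 6 × 5 × 4 = 840.
Total: 7 × 840 = 5880.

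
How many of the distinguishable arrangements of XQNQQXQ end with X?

30

With the last slot taken by X, it remains to arrange the other 6 letters (QNQQXQ).
Those 6 letters have Q appearing 4 times, giving (6)!/(4!) = 30.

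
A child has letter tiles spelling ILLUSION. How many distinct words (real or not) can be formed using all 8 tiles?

The 8 letters of ILLUSION have repeats: I appearing twice and L appearing twice.
The number of distinct arrangements is 8!/(2!·2!) = 40320/4 = 10080.

10080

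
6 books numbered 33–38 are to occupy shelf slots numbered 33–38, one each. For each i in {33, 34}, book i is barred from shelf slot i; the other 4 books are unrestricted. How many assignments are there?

Let Aᵢ (for i ∈ {33, 34}) be the placements that put book i in its forbidden shelf slot. Any j of these fix j positions, leaving (6−j)! ways to fill the rest, and there are C(2,j) ways to pick which j.
By inclusion–exclusion, the number of valid placements is Σ_{j=0}^{2} (−1)^j C(2,j)·(6−j)!.
Computing: 720 − 240 + 24 = 504.

504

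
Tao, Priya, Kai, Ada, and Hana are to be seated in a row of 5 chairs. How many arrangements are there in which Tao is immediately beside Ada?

48

Place the 3 others and the Tao-Ada pair as 4 objects in a line; the pair has 2 internal arrangements.
That gives 2 × 4! = 2 × 24 = 48.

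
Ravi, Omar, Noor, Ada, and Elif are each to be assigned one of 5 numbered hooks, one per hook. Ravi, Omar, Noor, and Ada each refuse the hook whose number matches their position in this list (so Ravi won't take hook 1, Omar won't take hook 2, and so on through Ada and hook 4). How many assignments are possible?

Let Aᵢ (for 1 ≤ i ≤ 4) be the placements that put person i in their forbidden hook. Any j of these fix j positions, leaving (5−j)! ways to fill the rest, and there are C(4,j) ways to pick which j.
By inclusion–exclusion, the number of valid placements is Σ_{j=0}^{4} (−1)^j C(4,j)·(5−j)!.
Computing: 120 − 96 + 36 − 8 + 1 = 53.

53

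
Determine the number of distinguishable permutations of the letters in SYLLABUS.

10080

The 8 letters of SYLLABUS have repeats: L appearing twice and S appearing twice.
The number of distinct arrangements is 8!/(2!·2!) = 40320/4 = 10080.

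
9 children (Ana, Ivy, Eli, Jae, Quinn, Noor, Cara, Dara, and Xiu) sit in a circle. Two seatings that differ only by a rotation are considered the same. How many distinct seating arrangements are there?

40320

Fix one person's seat to break rotational symmetry; the remaining 8 people can be arranged in (8)! = 40320 ways.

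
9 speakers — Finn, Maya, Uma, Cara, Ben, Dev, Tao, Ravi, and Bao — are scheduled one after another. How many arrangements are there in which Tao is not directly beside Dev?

There are 9! = 362880 arrangements in all. If Tao and Dev are adjacent, merging them into one block gives 2·(8)! = 80640 arrangements.
Complementary counting: 362880 − 80640 = 282240.

282240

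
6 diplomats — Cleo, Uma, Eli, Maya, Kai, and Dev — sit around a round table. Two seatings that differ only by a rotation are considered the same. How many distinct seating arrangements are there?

120

Fix one person's seat to break rotational symmetry; the remaining 5 people can be arranged in (5)! = 120 ways.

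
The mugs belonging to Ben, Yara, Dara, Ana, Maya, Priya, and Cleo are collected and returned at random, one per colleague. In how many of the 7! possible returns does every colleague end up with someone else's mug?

1854

Let Aᵢ be the assignments in which colleague i gets their own mug. We want the size of the complement of A₁∪…∪A_7.
By inclusion–exclusion this is Σ_{j=0}^{7} (−1)^j C(7,j)·(7−j)!.
Computing: 5040 − 5040 + 2520 − 840 + 210 − 42 + 7 − 1 = 1854.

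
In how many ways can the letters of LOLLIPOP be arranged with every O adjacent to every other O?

Treat the 2 copies of O as a single block. The multiset to arrange is then {OO, I, L, L, L, P, P}, 7 items in all.
That gives (7)!/(3!·2!) = 420 arrangements.

420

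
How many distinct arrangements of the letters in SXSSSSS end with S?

With the last slot taken by S, it remains to arrange the other 6 letters (XSSSSS).
Those 6 letters have S appearing 5 times, giving (6)!/(5!) = 6.

6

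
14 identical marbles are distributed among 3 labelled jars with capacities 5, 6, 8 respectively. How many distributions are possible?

By stars and bars, unrestricted non-negative solutions to x_1+…+x_3 = 14 number C(14+2,2) = 120.
Subtract solutions that violate a single cap (substitute x_i' = x_i − (cap_i+1)): x_1 ≥ 6 gives C(10,2) = 45; x_2 ≥ 7 gives C(9,2) = 36; x_3 ≥ 9 gives C(7,2) = 21. Together 102.
Add back pairs where two caps are both exceeded: 3 + 0 + 0 = 3.
By inclusion–exclusion the count is 120 − 102 + 3 = 21.

21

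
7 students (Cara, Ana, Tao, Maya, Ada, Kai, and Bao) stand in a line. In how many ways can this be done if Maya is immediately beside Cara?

Glue Maya and Cara into one block (2 internal orders), leaving 6 units to arrange in a row.
That gives 2 × 6! = 2 × 720 = 1440.

1440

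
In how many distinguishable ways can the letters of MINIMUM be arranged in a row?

MINIMUM has 7 letters with I appearing twice and M appearing 3 times.
So there are 7! / (3!·2!) = 420 distinguishable arrangements.

420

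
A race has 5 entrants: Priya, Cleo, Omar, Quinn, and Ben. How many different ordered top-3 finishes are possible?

There are 5 choices for 1st place, 4 for 2nd, and 3 for 3rd.
That gives 5 × 4 × 3 = 60.

60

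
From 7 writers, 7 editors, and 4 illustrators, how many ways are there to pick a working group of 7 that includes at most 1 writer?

3564

Split by how many writers are chosen (0 through 1).
Sum: C(7,0)·C(11,7) + C(7,1)·C(11,6) = 330 + 3234 = 3564.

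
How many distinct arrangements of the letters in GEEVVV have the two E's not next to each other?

40

There are 6!/(3!·2!) = 60 arrangements of GEEVVV in total.
Arrangements with the E's together: treat EE as one letter, giving (5)!/(3!) = 20.
Hence 60 − 20 = 40.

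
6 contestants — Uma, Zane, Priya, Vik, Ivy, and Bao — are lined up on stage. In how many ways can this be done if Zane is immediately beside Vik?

240

Place the 4 others and the Zane-Vik pair as 5 objects in a line; the pair has 2 internal arrangements.
That gives 2 × 5! = 2 × 120 = 240.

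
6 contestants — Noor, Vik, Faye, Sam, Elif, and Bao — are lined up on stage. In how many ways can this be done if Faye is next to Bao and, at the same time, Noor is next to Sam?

Treat {Faye,Bao} as one block (2 orders) and {Noor,Sam} as another (2 orders).
That leaves 4 units to arrange: 2 × 2 × 4! = 4 × 24 = 96.

96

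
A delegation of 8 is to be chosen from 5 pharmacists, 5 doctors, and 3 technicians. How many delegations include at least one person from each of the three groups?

1240

With no constraint there are C(13,8) = 1287 possible selections.
Subtract selections that omit an entire group: no pharmacists → C(8,8) = 1; no doctors → C(8,8) = 1; no technicians → C(10,8) = 45.
Add back selections omitting two groups (i.e. drawn from a single group): C(5,8) + C(5,8) + C(3,8) = 0.
By inclusion–exclusion: 1287 − 47 + 0 = 1240.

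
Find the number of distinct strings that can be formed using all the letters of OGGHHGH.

OGGHHGH has 7 letters with G appearing 3 times and H appearing 3 times.
Dividing 7! = 5040 by 3!·3! = 36 for the repeated letters gives 140.

140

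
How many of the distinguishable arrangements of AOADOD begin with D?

Fix D in the first position and arrange the remaining 5 letters.
Those 5 letters have A appearing twice and O appearing twice, giving (5)!/(2!·2!) = 30.

30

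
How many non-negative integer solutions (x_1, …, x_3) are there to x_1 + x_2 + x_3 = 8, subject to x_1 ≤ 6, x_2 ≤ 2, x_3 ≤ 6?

Without the upper bounds there are C(10,2) = 45 ways to split 8 among 3 variables.
Subtract solutions that violate a single cap (substitute x_i' = x_i − (cap_i+1)): x_1 ≥ 7 gives C(3,2) = 3; x_2 ≥ 3 gives C(7,2) = 21; x_3 ≥ 7 gives C(3,2) = 3. Together 27.
No two caps can be exceeded simultaneously, so the pair terms are all 0.
By inclusion–exclusion the count is 45 − 27 + 0 = 18.

18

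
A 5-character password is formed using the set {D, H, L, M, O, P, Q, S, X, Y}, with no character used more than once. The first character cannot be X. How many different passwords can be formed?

27216

The first character has 10−1 = 9 choices (anything except X).
The remaining 4 characters are filled from the other 9 symbols without repetition: 9 × 8 × 7 × 6 = 3024.
Total: 9 × 3024 = 27216.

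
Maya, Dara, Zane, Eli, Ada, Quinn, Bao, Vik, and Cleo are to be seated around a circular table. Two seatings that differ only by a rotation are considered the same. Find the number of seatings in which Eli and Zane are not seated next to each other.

Without the restriction there are (8)! = 40320 seatings.
Seatings with Eli beside Zane: treat them as a block with 2 internal orders, giving 2 × (7)! = 10080.
Subtracting, 40320 − 10080 = 30240.

30240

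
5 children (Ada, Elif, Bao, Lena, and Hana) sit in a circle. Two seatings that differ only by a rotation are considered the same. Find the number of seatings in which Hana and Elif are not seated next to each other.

Without the restriction there are (4)! = 24 seatings.
Those with Hana next to Elif: fuse the pair into one unit and seat 4 units around a circle — 2·(3)! = 12.
Subtracting, 24 − 12 = 12.

12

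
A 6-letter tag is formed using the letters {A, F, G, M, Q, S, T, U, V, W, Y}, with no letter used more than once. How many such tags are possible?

332640

With no repetition, fill the 6 letters in order: 11 choices, then 10, down to 6.
11 × 10 × 9 × 8 × 7 × 6 = 332640.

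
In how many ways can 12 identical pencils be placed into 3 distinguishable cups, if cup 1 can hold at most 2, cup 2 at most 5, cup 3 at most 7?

6

By stars and bars, unrestricted non-negative solutions to x_1+…+x_3 = 12 number C(12+2,2) = 91.
Subtract solutions that violate a single cap (substitute x_i' = x_i − (cap_i+1)): x_1 ≥ 3 gives C(11,2) = 55; x_2 ≥ 6 gives C(8,2) = 28; x_3 ≥ 8 gives C(6,2) = 15. Together 98.
Add back pairs where two caps are both exceeded: 10 + 3 + 0 = 13.
By inclusion–exclusion the count is 91 − 98 + 13 = 6.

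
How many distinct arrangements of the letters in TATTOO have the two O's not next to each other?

40

There are 6!/(3!·2!) = 60 arrangements of TATTOO in total.
If the two O's are adjacent, glue them into one block, leaving 5 items to arrange: (5)!/(3!) = 20 ways.
Subtracting, 60 − 20 = 40 arrangements keep the O's apart.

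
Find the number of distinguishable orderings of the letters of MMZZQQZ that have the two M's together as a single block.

Treat the 2 copies of M as a single block. The multiset to arrange is then {MM, Q, Q, Z, Z, Z}, 6 items in all.
That gives (6)!/(3!·2!) = 60 arrangements.

60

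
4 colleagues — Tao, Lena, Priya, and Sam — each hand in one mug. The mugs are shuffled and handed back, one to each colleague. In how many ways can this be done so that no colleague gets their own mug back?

9

Let Aᵢ be the assignments in which colleague i gets their own mug. We want the size of the complement of A₁∪…∪A_4.
By inclusion–exclusion this is Σ_{j=0}^{4} (−1)^j C(4,j)·(4−j)!.
Computing: 24 − 24 + 12 − 4 + 1 = 9.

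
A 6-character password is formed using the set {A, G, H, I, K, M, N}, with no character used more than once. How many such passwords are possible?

This is a permutation of 6 out of 7: P(7,6) = 7!/1!.
7 × 6 × 5 × 4 × 3 × 2 = 5040.

5040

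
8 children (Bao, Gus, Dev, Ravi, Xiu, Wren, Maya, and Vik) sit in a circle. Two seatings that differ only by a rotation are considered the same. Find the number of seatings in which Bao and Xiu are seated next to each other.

1440

Glue Bao and Xiu into a block (2 internal orders). Seating 7 units around a circle gives (6)! arrangements.
So 2 × (6)! = 2 × 720 = 1440.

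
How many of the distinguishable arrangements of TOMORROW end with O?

With the last slot taken by O, it remains to arrange the other 7 letters (TMORROW).
Those 7 letters have O appearing twice and R appearing twice, giving (7)!/(2!·2!) = 1260.

1260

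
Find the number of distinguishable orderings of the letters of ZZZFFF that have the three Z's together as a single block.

4

Treat the 3 copies of Z as a single block. The multiset to arrange is then {ZZZ, F, F, F}, 4 items in all.
That gives (4)!/(3!) = 4 arrangements.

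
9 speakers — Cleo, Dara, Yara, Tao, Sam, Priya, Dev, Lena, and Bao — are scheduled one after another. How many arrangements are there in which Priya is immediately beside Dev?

Glue Priya and Dev into one block (2 internal orders), leaving 8 units to arrange in a row.
So the count is 2·(8)! = 80640.

80640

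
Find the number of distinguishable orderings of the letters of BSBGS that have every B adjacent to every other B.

12

Treat the 2 copies of B as a single block. The multiset to arrange is then {BB, G, S, S}, 4 items in all.
That gives (4)!/(2!) = 12 arrangements.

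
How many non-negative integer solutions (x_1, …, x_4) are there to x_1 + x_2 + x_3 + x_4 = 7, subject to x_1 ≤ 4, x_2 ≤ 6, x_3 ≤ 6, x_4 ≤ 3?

88

Without the upper bounds there are C(10,3) = 120 ways to split 7 among 4 variables.
Subtract solutions that violate a single cap (substitute x_i' = x_i − (cap_i+1)): x_1 ≥ 5 gives C(5,3) = 10; x_2 ≥ 7 gives C(3,3) = 1; x_3 ≥ 7 gives C(3,3) = 1; x_4 ≥ 4 gives C(6,3) = 20. Together 32.
No two caps can be exceeded simultaneously, so the pair terms are all 0.
By inclusion–exclusion the count is 120 − 32 + 0 = 88.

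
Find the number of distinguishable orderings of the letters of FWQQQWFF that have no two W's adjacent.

420

Total arrangements of FWQQQWFF: 8!/(3!·3!·2!) = 560.
If the two W's are adjacent, glue them into one block, leaving 7 items to arrange: (7)!/(3!·3!) = 140 ways.
Subtracting, 560 − 140 = 420 arrangements keep the W's apart.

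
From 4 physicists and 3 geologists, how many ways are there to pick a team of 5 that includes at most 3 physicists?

18

Split by how many physicists are chosen (0 through 3).
Sum: C(4,0)·C(3,5) + C(4,1)·C(3,4) + C(4,2)·C(3,3) + C(4,3)·C(3,2) = 0 + 0 + 6 + 12 = 18.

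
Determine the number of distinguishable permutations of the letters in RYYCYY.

The 6 letters of RYYCYY have repeats: Y appearing 4 times.
Dividing 6! = 720 by 4! = 24 for the repeated letters gives 30.

30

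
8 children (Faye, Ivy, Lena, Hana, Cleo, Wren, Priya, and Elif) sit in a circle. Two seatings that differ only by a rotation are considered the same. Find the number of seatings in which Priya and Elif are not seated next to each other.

All circular seatings of 8 people number (7)! = 5040.
Those with Priya next to Elif: fuse the pair into one unit and seat 7 units around a circle — 2·(6)! = 1440.
Subtracting, 5040 − 1440 = 3600.

3600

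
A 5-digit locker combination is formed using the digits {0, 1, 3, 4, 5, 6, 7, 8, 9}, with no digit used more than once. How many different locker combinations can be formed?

This is a permutation of 5 out of 9: P(9,5) = 9!/4!.
9 × 8 × 7 × 6 × 5 = 15120.

15120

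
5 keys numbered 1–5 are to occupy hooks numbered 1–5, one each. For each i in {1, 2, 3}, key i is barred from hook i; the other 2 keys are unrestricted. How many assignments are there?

Let Aᵢ (for i ∈ {1, 2, 3}) be the placements that put key i in its forbidden hook. Any j of these fix j positions, leaving (5−j)! ways to fill the rest, and there are C(3,j) ways to pick which j.
By inclusion–exclusion, the number of valid placements is Σ_{j=0}^{3} (−1)^j C(3,j)·(5−j)!.
Computing: 120 − 72 + 18 − 2 = 64.

64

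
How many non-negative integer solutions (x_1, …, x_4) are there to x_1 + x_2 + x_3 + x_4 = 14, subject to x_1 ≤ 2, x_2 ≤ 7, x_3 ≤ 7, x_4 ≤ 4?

Without the upper bounds there are C(17,3) = 680 ways to split 14 among 4 variables.
Subtract solutions that violate a single cap (substitute x_i' = x_i − (cap_i+1)): x_1 ≥ 3 gives C(14,3) = 364; x_2 ≥ 8 gives C(9,3) = 84; x_3 ≥ 8 gives C(9,3) = 84; x_4 ≥ 5 gives C(12,3) = 220. Together 752.
Add back pairs where two caps are both exceeded: 20 + 20 + 84 + 0 + 4 + 4 = 132.
By inclusion–exclusion the count is 680 − 752 + 132 = 60.

60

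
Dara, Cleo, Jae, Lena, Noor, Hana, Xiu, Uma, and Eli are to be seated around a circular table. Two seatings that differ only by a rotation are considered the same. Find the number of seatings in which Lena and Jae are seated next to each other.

10080

Treat {Lena, Jae} as one unit (2 internal orders) and seat the resulting 8 units around the table: (7)! circular arrangements.
So 2 × (7)! = 2 × 5040 = 10080.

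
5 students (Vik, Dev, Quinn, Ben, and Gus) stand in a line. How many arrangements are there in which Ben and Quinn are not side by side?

72

There are 5! = 120 arrangements in all. If Ben and Quinn are adjacent, merging them into one block gives 2·(4)! = 48 arrangements.
Complementary counting: 120 − 48 = 72.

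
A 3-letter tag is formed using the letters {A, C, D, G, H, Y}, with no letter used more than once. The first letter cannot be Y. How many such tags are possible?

The first letter has 6−1 = 5 choices (anything except Y).
The remaining 2 letters are filled from the other 5 symbols without repetition: 5 × 4 = 20.
Total: 5 × 20 = 100.

100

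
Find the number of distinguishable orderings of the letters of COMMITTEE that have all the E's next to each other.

10080

Treat the 2 copies of E as a single block. The multiset to arrange is then {EE, C, I, M, M, O, T, T}, 8 items in all.
That gives (8)!/(2!·2!) = 10080 arrangements.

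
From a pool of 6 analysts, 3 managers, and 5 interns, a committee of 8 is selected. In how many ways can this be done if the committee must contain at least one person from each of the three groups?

Unrestricted: C(14,8) = 3003 ways to pick any 8 of the 14.
Selections missing a whole group: no analysts → C(8,8) = 1; no managers → C(11,8) = 165; no interns → C(9,8) = 9.
Add back selections omitting two groups (i.e. drawn from a single group): C(6,8) + C(3,8) + C(5,8) = 0.
By inclusion–exclusion: 3003 − 175 + 0 = 2828.

2828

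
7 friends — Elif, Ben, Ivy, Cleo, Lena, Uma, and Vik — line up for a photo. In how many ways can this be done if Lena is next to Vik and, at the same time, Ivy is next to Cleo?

480

Treat {Lena,Vik} as one block (2 orders) and {Ivy,Cleo} as another (2 orders).
That leaves 5 units to arrange: 2 × 2 × 5! = 4 × 120 = 480.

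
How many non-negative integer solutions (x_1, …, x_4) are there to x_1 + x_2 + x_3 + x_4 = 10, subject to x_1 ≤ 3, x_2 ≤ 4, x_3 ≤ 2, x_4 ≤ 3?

10

By stars and bars, unrestricted non-negative solutions to x_1+…+x_4 = 10 number C(10+3,3) = 286.
Subtract solutions that violate a single cap (substitute x_i' = x_i − (cap_i+1)): x_1 ≥ 4 gives C(9,3) = 84; x_2 ≥ 5 gives C(8,3) = 56; x_3 ≥ 3 gives C(10,3) = 120; x_4 ≥ 4 gives C(9,3) = 84. Together 344.
Add back pairs where two caps are both exceeded: 4 + 20 + 10 + 10 + 4 + 20 = 68.
By inclusion–exclusion the count is 286 − 344 + 68 = 10.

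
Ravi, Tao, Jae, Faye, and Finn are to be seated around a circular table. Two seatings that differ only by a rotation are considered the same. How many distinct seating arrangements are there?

Fix one person's seat to break rotational symmetry; the remaining 4 people can be arranged in (4)! = 24 ways.

24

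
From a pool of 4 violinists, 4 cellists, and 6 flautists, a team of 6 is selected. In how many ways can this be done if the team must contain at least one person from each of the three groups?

2556

Total 6-person selections from all 14: C(14,6) = 3003.
Subtract selections that omit an entire group: no violinists → C(10,6) = 210; no cellists → C(10,6) = 210; no flautists → C(8,6) = 28.
Add back selections omitting two groups (i.e. drawn from a single group): C(4,6) + C(4,6) + C(6,6) = 1.
By inclusion–exclusion: 3003 − 448 + 1 = 2556.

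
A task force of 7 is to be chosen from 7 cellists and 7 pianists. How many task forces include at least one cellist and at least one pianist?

Unrestricted: C(14,7) = 3432 ways to pick any 7 of the 14.
Selections missing a whole group: no cellists → C(7,7) = 1; no pianists → C(7,7) = 1.
Both groups omitted at once is impossible, so 3432 − 2 = 3430.

3430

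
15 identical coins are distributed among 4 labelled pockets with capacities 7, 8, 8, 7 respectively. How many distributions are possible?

408

Without the upper bounds there are C(18,3) = 816 ways to split 15 among 4 pockets.
Subtract solutions that violate a single cap (substitute x_i' = x_i − (cap_i+1)): x_1 ≥ 8 gives C(10,3) = 120; x_2 ≥ 9 gives C(9,3) = 84; x_3 ≥ 9 gives C(9,3) = 84; x_4 ≥ 8 gives C(10,3) = 120. Together 408.
No two caps can be exceeded simultaneously, so the pair terms are all 0.
By inclusion–exclusion the count is 816 − 408 + 0 = 408.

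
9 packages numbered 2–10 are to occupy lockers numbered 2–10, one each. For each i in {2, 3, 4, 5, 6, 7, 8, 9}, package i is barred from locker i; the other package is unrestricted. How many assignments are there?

148329

Let Aᵢ (for 2 ≤ i ≤ 9) be the placements that put package i in its forbidden locker. Any j of these fix j positions, leaving (9−j)! ways to fill the rest, and there are C(8,j) ways to pick which j.
By inclusion–exclusion, the number of valid placements is Σ_{j=0}^{8} (−1)^j C(8,j)·(9−j)!.
Computing: 362880 − 322560 + 141120 − 40320 + 8400 − 1344 + 168 − 16 + 1 = 148329.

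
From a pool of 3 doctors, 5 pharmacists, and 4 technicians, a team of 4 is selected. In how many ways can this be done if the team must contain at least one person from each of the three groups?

270

Total 4-person selections from all 12: C(12,4) = 495.
Selections missing a whole group: no doctors → C(9,4) = 126; no pharmacists → C(7,4) = 35; no technicians → C(8,4) = 70.
Add back selections omitting two groups (i.e. drawn from a single group): C(3,4) + C(5,4) + C(4,4) = 6.
By inclusion–exclusion: 495 − 231 + 6 = 270.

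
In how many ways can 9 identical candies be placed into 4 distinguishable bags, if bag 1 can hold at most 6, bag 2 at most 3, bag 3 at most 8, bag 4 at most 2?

79

By stars and bars, unrestricted non-negative solutions to x_1+…+x_4 = 9 number C(9+3,3) = 220.
Subtract solutions that violate a single cap (substitute x_i' = x_i − (cap_i+1)): x_1 ≥ 7 gives C(5,3) = 10; x_2 ≥ 4 gives C(8,3) = 56; x_3 ≥ 9 gives C(3,3) = 1; x_4 ≥ 3 gives C(9,3) = 84. Together 151.
Add back pairs where two caps are both exceeded: 0 + 0 + 0 + 0 + 10 + 0 = 10.
By inclusion–exclusion the count is 220 − 151 + 10 = 79.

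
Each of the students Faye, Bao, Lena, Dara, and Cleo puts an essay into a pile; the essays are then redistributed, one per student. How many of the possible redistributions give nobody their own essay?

Let Aᵢ be the assignments in which student i gets their own essay. We want the size of the complement of A₁∪…∪A_5.
By inclusion–exclusion this is Σ_{j=0}^{5} (−1)^j C(5,j)·(5−j)!.
Computing: 120 − 120 + 60 − 20 + 5 − 1 = 44.

44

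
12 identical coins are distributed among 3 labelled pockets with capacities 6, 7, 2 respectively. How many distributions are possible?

9

Without the upper bounds there are C(14,2) = 91 ways to split 12 among 3 pockets.
Subtract solutions that violate a single cap (substitute x_i' = x_i − (cap_i+1)): x_1 ≥ 7 gives C(7,2) = 21; x_2 ≥ 8 gives C(6,2) = 15; x_3 ≥ 3 gives C(11,2) = 55. Together 91.
Add back pairs where two caps are both exceeded: 0 + 6 + 3 = 9.
By inclusion–exclusion the count is 91 − 91 + 9 = 9.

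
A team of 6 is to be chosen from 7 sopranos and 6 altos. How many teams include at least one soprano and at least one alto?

Total 6-person selections from all 13: C(13,6) = 1716.
Subtract selections that omit an entire group: no sopranos → C(6,6) = 1; no altos → C(7,6) = 7.
Both groups omitted at once is impossible, so 1716 − 8 = 1708.

1708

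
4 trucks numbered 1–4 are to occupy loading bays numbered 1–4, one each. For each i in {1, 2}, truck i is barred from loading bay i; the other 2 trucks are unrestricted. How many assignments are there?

Let Aᵢ (for i ∈ {1, 2}) be the placements that put truck i in its forbidden loading bay. Any j of these fix j positions, leaving (4−j)! ways to fill the rest, and there are C(2,j) ways to pick which j.
By inclusion–exclusion, the number of valid placements is Σ_{j=0}^{2} (−1)^j C(2,j)·(4−j)!.
Computing: 24 − 12 + 2 = 14.

14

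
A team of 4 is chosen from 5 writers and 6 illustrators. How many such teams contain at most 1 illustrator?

65

Split by how many illustrators are chosen (0 through 1).
Sum: C(6,0)·C(5,4) + C(6,1)·C(5,3) = 5 + 60 = 65.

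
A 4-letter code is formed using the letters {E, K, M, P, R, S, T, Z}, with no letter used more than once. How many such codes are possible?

1680

This is a permutation of 4 out of 8: P(8,4) = 8!/4!.
8 × 7 × 6 × 5 = 1680.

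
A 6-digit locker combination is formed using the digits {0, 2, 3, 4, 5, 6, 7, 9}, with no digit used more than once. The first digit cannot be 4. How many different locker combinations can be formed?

The first digit has 8−1 = 7 choices (anything except 4).
The remaining 5 digits are filled from the other 7 symbols without repetition: 7 × 6 × 5 × 4 × 3 = 2520.
Total: 7 × 2520 = 17640.

17640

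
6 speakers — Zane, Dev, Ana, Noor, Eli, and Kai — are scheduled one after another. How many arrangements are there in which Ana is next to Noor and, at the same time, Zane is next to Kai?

96

Treat {Ana,Noor} as one block (2 orders) and {Zane,Kai} as another (2 orders).
That leaves 4 units to arrange: 2 × 2 × 4! = 4 × 24 = 96.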